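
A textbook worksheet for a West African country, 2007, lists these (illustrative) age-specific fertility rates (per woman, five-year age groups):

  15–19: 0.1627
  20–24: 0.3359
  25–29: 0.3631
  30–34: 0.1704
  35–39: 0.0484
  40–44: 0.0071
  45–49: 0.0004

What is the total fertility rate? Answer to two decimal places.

Sum of ASFRs = 0.1627 + 0.3359 + 0.3631 + 0.1704 + 0.0484 + 0.0071 + 0.0004 = 1.0880
TFR = 5 × 1.0880 = 5.44

5.44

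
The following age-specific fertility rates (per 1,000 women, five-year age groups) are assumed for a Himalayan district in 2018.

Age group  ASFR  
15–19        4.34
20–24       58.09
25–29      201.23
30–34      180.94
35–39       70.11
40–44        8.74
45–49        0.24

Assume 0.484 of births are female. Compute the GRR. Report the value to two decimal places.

1.27

Proportion female at birth = 0.484.
Sum of ASFRs = 4.34 + 58.09 + 201.23 + 180.94 + 70.11 + 8.74 + 0.24 = 523.69
TFR = 5 × 523.69 / 1000 = 2.61845
GRR = 0.484 × 2.61845 = 1.26733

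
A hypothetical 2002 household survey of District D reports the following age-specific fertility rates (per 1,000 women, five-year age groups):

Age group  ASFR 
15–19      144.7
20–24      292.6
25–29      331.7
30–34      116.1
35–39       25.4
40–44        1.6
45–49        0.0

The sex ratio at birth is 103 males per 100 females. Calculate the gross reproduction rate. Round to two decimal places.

Proportion female at birth = 100 / (100 + 103) = 0.49261.
Sum of ASFRs = 144.7 + 292.6 + 331.7 + 116.1 + 25.4 + 1.6 + 0.0 = 912.1
TFR = 5 × 912.1 / 1000 = 4.5605
GRR = 0.49261 × 4.5605 = 2.24655

2.25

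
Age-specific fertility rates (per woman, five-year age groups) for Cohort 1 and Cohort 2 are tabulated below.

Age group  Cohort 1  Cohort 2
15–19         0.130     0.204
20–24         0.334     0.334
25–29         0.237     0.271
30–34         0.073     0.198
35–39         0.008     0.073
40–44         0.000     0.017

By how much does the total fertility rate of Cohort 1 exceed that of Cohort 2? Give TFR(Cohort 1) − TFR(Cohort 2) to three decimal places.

-1.575

Cohort 1:
  Sum of ASFRs = 0.130 + 0.334 + 0.237 + 0.073 + 0.008 + 0.000 = 0.782
  TFR = 5 × 0.782 = 3.91
Cohort 2:
  Sum of ASFRs = 0.204 + 0.334 + 0.271 + 0.198 + 0.073 + 0.017 = 1.097
  TFR = 5 × 1.097 = 5.485
Difference = 3.91 − 5.485 = -1.575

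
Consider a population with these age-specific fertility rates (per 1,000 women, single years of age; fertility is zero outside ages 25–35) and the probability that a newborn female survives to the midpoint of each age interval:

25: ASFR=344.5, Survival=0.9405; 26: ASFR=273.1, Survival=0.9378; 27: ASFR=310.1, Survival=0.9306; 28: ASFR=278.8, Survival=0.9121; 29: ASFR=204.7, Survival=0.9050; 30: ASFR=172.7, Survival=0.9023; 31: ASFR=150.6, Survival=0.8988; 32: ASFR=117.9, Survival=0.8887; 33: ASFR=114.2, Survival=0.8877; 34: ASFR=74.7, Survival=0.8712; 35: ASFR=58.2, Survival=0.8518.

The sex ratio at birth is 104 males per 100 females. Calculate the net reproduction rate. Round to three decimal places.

Proportion female at birth = 100 / (100 + 104) = 0.49020.
Weighting each age-specific rate by interval width and survival:
  25: 1 × 344.5/1000 × 0.9405 = 0.32400
  26: 1 × 273.1/1000 × 0.9378 = 0.25611
  27: 1 × 310.1/1000 × 0.9306 = 0.28858
  28: 1 × 278.8/1000 × 0.9121 = 0.25429
  29: 1 × 204.7/1000 × 0.9050 = 0.18525
  30: 1 × 172.7/1000 × 0.9023 = 0.15583
  31: 1 × 150.6/1000 × 0.8988 = 0.13536
  32: 1 × 117.9/1000 × 0.8887 = 0.10478
  33: 1 × 114.2/1000 × 0.8877 = 0.10138
  34: 1 × 74.7/1000 × 0.8712 = 0.06508
  35: 1 × 58.2/1000 × 0.8518 = 0.04957
Sum = 1.92023
NRR = 0.49020 × 1.92023 = 0.94130

0.941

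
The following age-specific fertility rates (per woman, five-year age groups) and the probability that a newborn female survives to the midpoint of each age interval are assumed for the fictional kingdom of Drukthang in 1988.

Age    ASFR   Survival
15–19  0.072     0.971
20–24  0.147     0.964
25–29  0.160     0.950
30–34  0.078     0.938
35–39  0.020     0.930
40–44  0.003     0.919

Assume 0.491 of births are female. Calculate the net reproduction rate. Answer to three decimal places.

1.125

Proportion female at birth = 0.491.
Each age group contributes 5 × ASFR × survival:
  15–19: 5 × 0.072 × 0.971 = 0.34956
  20–24: 5 × 0.147 × 0.964 = 0.70854
  25–29: 5 × 0.160 × 0.950 = 0.76000
  30–34: 5 × 0.078 × 0.938 = 0.36582
  35–39: 5 × 0.020 × 0.930 = 0.09300
  40–44: 5 × 0.003 × 0.919 = 0.01379
Sum = 2.29071
NRR = 0.491 × 2.29071 = 1.12474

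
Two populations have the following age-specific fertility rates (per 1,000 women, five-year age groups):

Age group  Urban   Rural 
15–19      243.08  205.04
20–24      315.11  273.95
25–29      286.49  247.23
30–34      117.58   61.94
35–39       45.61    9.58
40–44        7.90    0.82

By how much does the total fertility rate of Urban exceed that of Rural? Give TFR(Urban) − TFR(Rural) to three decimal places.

Urban:
  Sum of ASFRs = 243.08 + 315.11 + 286.49 + 117.58 + 45.61 + 7.90 = 1015.77
  TFR = 5 × 1015.77 / 1000 = 5.07885
Rural:
  Sum of ASFRs = 205.04 + 273.95 + 247.23 + 61.94 + 9.58 + 0.82 = 798.56
  TFR = 5 × 798.56 / 1000 = 3.9928
Difference = 5.07885 − 3.9928 = 1.08605

1.086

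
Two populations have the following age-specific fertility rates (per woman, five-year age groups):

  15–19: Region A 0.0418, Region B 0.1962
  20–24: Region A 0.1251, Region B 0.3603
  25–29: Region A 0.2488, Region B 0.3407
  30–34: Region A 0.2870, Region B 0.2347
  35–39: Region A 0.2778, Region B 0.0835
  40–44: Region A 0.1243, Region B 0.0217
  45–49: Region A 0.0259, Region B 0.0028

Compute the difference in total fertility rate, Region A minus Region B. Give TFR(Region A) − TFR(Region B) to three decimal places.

Region A:
  Sum of ASFRs = 0.0418 + 0.1251 + 0.2488 + 0.2870 + 0.2778 + 0.1243 + 0.0259 = 1.1307
  TFR = 5 × 1.1307 = 5.6535
Region B:
  Sum of ASFRs = 0.1962 + 0.3603 + 0.3407 + 0.2347 + 0.0835 + 0.0217 + 0.0028 = 1.2399
  TFR = 5 × 1.2399 = 6.1995
Difference = 5.6535 − 6.1995 = -0.546

-0.546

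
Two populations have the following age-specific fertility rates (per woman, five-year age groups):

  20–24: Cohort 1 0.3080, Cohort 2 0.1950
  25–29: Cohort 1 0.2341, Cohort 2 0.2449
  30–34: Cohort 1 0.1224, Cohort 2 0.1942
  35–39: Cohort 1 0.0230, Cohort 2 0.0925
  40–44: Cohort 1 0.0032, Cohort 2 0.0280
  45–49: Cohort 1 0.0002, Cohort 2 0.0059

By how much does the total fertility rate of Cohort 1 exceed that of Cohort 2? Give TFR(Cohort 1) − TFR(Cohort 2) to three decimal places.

Cohort 1:
  Sum of ASFRs = 0.3080 + 0.2341 + 0.1224 + 0.0230 + 0.0032 + 0.0002 = 0.6909
  TFR = 5 × 0.6909 = 3.4545
Cohort 2:
  Sum of ASFRs = 0.1950 + 0.2449 + 0.1942 + 0.0925 + 0.0280 + 0.0059 = 0.7605
  TFR = 5 × 0.7605 = 3.8025
Difference = 3.4545 − 3.8025 = -0.348

-0.348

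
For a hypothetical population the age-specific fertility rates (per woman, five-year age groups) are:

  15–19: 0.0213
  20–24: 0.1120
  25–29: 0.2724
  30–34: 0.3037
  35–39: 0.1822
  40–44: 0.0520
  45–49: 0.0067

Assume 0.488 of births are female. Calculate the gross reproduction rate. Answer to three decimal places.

Proportion female at birth = 0.488.
Sum of ASFRs = 0.0213 + 0.1120 + 0.2724 + 0.3037 + 0.1822 + 0.0520 + 0.0067 = 0.9503
TFR = 5 × 0.9503 = 4.7515
GRR = 0.488 × 4.7515 = 2.31873

2.319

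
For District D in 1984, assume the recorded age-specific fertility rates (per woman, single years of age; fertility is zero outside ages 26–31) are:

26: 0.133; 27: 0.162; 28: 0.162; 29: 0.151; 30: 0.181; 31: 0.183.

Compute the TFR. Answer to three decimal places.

Sum of ASFRs = 0.133 + 0.162 + 0.162 + 0.151 + 0.181 + 0.183 = 0.972
TFR = 0.972

0.972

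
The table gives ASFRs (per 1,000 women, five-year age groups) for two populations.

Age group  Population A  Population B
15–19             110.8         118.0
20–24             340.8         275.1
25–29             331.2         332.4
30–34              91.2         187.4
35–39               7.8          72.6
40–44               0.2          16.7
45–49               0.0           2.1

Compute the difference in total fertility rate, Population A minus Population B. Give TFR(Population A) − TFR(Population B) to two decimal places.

Population A:
  Sum of ASFRs = 110.8 + 340.8 + 331.2 + 91.2 + 7.8 + 0.2 + 0.0 = 882.0
  TFR = 5 × 882.0 / 1000 = 4.41
Population B:
  Sum of ASFRs = 118.0 + 275.1 + 332.4 + 187.4 + 72.6 + 16.7 + 2.1 = 1004.3
  TFR = 5 × 1004.3 / 1000 = 5.0215
Difference = 4.41 − 5.0215 = -0.6115

-0.61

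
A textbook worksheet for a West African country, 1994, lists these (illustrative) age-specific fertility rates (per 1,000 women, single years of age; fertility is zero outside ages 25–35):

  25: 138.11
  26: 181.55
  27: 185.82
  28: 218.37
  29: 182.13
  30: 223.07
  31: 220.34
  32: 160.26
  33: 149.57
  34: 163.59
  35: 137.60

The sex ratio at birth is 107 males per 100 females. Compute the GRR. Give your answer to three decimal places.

Proportion female at birth = 100 / (100 + 107) = 0.48309.
Sum of ASFRs = 138.11 + 181.55 + 185.82 + 218.37 + 182.13 + 223.07 + 220.34 + 160.26 + 149.57 + 163.59 + 137.60 = 1960.41
TFR = 1960.41 / 1000 = 1.96041
GRR = 0.48309 × 1.96041 = 0.94705

0.947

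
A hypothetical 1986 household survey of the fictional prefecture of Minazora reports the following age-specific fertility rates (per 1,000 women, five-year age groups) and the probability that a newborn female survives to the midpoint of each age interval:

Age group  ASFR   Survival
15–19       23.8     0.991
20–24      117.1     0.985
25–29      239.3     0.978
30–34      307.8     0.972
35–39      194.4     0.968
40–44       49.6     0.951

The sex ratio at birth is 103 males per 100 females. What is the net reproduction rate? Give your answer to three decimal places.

Proportion female at birth = 100 / (100 + 103) = 0.49261.
Per-age-group product (5 × ASFR × survival probability):
  15–19: 5 × 23.8/1000 × 0.991 = 0.11793
  20–24: 5 × 117.1/1000 × 0.985 = 0.57672
  25–29: 5 × 239.3/1000 × 0.978 = 1.17018
  30–34: 5 × 307.8/1000 × 0.972 = 1.49591
  35–39: 5 × 194.4/1000 × 0.968 = 0.94090
  40–44: 5 × 49.6/1000 × 0.951 = 0.23585
Sum = 4.53749
NRR = 0.49261 × 4.53749 = 2.23521

2.235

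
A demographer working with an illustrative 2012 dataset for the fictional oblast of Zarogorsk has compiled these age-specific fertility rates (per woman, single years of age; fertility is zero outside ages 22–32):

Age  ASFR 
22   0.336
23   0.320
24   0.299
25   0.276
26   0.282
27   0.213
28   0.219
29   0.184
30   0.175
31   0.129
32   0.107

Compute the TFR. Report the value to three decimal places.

2.540

Sum of ASFRs = 0.336 + 0.320 + 0.299 + 0.276 + 0.282 + 0.213 + 0.219 + 0.184 + 0.175 + 0.129 + 0.107 = 2.540
TFR = 2.54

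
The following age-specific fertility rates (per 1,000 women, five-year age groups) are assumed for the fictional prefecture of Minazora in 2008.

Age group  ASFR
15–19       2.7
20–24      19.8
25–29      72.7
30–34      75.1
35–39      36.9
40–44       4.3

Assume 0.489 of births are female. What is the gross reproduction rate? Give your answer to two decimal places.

0.52

Proportion female at birth = 0.489.
Sum of ASFRs = 2.7 + 19.8 + 72.7 + 75.1 + 36.9 + 4.3 = 211.5
TFR = 5 × 211.5 / 1000 = 1.0575
GRR = 0.489 × 1.0575 = 0.51712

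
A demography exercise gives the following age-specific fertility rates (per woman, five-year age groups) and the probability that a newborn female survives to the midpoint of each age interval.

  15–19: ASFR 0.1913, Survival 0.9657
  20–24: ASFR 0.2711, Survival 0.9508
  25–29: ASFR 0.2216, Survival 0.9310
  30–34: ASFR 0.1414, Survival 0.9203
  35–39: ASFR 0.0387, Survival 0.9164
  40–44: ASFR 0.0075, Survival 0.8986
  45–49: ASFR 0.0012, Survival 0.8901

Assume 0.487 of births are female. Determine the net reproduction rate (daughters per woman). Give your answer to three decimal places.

Proportion female at birth = 0.487.
Per-age-group product (5 × ASFR × survival probability):
  15–19: 5 × 0.1913 × 0.9657 = 0.92369
  20–24: 5 × 0.2711 × 0.9508 = 1.28881
  25–29: 5 × 0.2216 × 0.9310 = 1.03155
  30–34: 5 × 0.1414 × 0.9203 = 0.65065
  35–39: 5 × 0.0387 × 0.9164 = 0.17732
  40–44: 5 × 0.0075 × 0.8986 = 0.03370
  45–49: 5 × 0.0012 × 0.8901 = 0.00534
Sum = 4.11106
NRR = 0.487 × 4.11106 = 2.00209

2.002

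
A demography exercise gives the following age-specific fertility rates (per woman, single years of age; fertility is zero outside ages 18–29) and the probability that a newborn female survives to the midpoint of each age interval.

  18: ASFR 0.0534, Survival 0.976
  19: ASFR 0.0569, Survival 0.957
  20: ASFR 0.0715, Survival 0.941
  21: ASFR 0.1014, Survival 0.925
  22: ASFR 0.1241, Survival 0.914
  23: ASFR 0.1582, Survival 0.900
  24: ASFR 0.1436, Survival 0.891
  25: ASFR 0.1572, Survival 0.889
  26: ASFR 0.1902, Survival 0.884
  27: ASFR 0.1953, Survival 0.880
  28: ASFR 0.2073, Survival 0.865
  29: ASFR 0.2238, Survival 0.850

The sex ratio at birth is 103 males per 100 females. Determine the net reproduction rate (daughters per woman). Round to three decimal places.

Proportion female at birth = 100 / (100 + 103) = 0.49261.
Weighting each age-specific rate by interval width and survival:
  18: 1 × 0.0534 × 0.976 = 0.05212
  19: 1 × 0.0569 × 0.957 = 0.05445
  20: 1 × 0.0715 × 0.941 = 0.06728
  21: 1 × 0.1014 × 0.925 = 0.09380
  22: 1 × 0.1241 × 0.914 = 0.11343
  23: 1 × 0.1582 × 0.900 = 0.14238
  24: 1 × 0.1436 × 0.891 = 0.12795
  25: 1 × 0.1572 × 0.889 = 0.13975
  26: 1 × 0.1902 × 0.884 = 0.16814
  27: 1 × 0.1953 × 0.880 = 0.17186
  28: 1 × 0.2073 × 0.865 = 0.17931
  29: 1 × 0.2238 × 0.850 = 0.19023
Sum = 1.50070
NRR = 0.49261 × 1.50070 = 0.73926
An NRR under 1 implies long-run decline under these rates.

0.739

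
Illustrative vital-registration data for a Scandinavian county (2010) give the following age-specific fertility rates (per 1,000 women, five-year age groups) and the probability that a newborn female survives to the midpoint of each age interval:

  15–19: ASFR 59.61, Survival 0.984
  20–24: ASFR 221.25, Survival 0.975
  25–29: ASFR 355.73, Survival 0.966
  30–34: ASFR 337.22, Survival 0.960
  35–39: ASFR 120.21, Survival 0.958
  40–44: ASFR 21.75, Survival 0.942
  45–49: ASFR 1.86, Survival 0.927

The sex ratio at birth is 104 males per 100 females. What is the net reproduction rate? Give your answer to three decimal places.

2.645

Proportion female at birth = 100 / (100 + 104) = 0.49020.
Each age group contributes 5 × ASFR × survival:
  15–19: 5 × 59.61/1000 × 0.984 = 0.29328
  20–24: 5 × 221.25/1000 × 0.975 = 1.07859
  25–29: 5 × 355.73/1000 × 0.966 = 1.71818
  30–34: 5 × 337.22/1000 × 0.960 = 1.61866
  35–39: 5 × 120.21/1000 × 0.958 = 0.57581
  40–44: 5 × 21.75/1000 × 0.942 = 0.10244
  45–49: 5 × 1.86/1000 × 0.927 = 0.00862
Sum = 5.39558
NRR = 0.49020 × 5.39558 = 2.64491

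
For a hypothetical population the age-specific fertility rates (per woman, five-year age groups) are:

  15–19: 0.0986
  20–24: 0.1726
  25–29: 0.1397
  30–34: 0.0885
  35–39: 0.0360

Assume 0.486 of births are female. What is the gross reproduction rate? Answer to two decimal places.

Proportion female at birth = 0.486.
Sum of ASFRs = 0.0986 + 0.1726 + 0.1397 + 0.0885 + 0.0360 = 0.5354
TFR = 5 × 0.5354 = 2.677
GRR = 0.486 × 2.677 = 1.30102

1.30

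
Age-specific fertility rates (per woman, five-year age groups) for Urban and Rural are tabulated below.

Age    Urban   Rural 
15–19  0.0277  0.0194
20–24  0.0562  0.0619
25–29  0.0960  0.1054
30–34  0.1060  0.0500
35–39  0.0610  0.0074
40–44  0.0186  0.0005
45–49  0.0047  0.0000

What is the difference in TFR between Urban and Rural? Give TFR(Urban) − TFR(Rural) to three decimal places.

Urban:
  Sum of ASFRs = 0.0277 + 0.0562 + 0.0960 + 0.1060 + 0.0610 + 0.0186 + 0.0047 = 0.3702
  TFR = 5 × 0.3702 = 1.851
Rural:
  Sum of ASFRs = 0.0194 + 0.0619 + 0.1054 + 0.0500 + 0.0074 + 0.0005 + 0.0000 = 0.2446
  TFR = 5 × 0.2446 = 1.223
Difference = 1.851 − 1.223 = 0.628

0.628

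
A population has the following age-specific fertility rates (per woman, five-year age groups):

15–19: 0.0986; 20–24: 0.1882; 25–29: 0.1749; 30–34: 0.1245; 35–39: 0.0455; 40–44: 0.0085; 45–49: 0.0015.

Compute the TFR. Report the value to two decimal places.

Sum of ASFRs = 0.0986 + 0.1882 + 0.1749 + 0.1245 + 0.0455 + 0.0085 + 0.0015 = 0.6417
TFR = 5 × 0.6417 = 3.2085

3.21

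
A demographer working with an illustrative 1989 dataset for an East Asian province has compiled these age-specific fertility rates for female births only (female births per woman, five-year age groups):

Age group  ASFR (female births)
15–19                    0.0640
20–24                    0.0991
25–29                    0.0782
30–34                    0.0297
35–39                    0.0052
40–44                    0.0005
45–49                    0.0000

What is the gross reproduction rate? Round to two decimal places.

1.38

Sum of female ASFRs = 0.0640 + 0.0991 + 0.0782 + 0.0297 + 0.0052 + 0.0005 + 0.0000 = 0.2767
GRR = 5 × 0.2767 = 1.3835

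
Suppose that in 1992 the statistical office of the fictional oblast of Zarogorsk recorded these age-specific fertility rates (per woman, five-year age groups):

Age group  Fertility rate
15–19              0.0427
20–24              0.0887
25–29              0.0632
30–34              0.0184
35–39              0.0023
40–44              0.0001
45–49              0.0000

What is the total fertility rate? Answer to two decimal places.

Sum of ASFRs = 0.0427 + 0.0887 + 0.0632 + 0.0184 + 0.0023 + 0.0001 + 0.0000 = 0.2154
TFR = 5 × 0.2154 = 1.077

1.08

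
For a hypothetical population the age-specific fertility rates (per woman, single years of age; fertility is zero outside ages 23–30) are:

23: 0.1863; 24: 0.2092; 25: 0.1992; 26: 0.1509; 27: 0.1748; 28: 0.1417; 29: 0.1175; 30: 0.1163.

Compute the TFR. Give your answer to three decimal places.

Sum of ASFRs = 0.1863 + 0.2092 + 0.1992 + 0.1509 + 0.1748 + 0.1417 + 0.1175 + 0.1163 = 1.2959
TFR = 1.2959

1.296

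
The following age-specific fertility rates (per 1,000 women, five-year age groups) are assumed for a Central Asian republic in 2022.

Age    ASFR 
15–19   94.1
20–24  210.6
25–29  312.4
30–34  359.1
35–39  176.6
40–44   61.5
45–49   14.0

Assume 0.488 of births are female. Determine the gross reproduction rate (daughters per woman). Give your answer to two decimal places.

Proportion female at birth = 0.488.
Sum of ASFRs = 94.1 + 210.6 + 312.4 + 359.1 + 176.6 + 61.5 + 14.0 = 1228.3
TFR = 5 × 1228.3 / 1000 = 6.1415
GRR = 0.488 × 6.1415 = 2.99705

3.00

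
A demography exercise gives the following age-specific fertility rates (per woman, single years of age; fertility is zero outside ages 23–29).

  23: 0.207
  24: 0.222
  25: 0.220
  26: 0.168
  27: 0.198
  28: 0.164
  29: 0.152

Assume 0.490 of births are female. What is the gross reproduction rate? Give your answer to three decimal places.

Proportion female at birth = 0.490.
Sum of ASFRs = 0.207 + 0.222 + 0.220 + 0.168 + 0.198 + 0.164 + 0.152 = 1.331
TFR = 1.331
GRR = 0.490 × 1.331 = 0.65219

0.652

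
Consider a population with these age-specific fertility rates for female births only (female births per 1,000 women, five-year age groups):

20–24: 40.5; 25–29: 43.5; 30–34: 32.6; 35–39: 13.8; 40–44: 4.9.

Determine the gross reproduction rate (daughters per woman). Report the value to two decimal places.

0.68

Sum of female ASFRs = 40.5 + 43.5 + 32.6 + 13.8 + 4.9 = 135.3
GRR = 5 × 135.3 / 1000 = 0.6765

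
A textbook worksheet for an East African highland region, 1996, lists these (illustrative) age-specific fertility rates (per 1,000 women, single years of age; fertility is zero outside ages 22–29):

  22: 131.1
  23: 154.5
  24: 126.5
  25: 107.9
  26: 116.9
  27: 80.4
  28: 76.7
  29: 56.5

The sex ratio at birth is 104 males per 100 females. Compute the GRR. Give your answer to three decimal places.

Proportion female at birth = 100 / (100 + 104) = 0.49020.
Sum of ASFRs = 131.1 + 154.5 + 126.5 + 107.9 + 116.9 + 80.4 + 76.7 + 56.5 = 850.5
TFR = 850.5 / 1000 = 0.8505
GRR = 0.49020 × 0.8505 = 0.41692

0.417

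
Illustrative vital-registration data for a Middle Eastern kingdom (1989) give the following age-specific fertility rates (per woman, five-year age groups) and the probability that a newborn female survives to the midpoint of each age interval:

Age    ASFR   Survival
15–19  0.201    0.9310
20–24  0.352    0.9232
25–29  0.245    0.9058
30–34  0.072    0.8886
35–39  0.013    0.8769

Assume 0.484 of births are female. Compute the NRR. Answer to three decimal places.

Proportion female at birth = 0.484.
Per-age-group product (5 × ASFR × survival probability):
  15–19: 5 × 0.201 × 0.9310 = 0.93566
  20–24: 5 × 0.352 × 0.9232 = 1.62483
  25–29: 5 × 0.245 × 0.9058 = 1.10961
  30–34: 5 × 0.072 × 0.8886 = 0.31990
  35–39: 5 × 0.013 × 0.8769 = 0.05700
Sum = 4.04700
NRR = 0.484 × 4.04700 = 1.95875
NRR > 1, so each generation more than replaces itself.

1.959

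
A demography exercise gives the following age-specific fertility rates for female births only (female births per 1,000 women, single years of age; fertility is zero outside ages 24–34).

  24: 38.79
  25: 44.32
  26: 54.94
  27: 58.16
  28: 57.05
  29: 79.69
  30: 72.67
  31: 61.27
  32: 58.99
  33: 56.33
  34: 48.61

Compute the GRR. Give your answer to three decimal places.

Sum of female ASFRs = 38.79 + 44.32 + 54.94 + 58.16 + 57.05 + 79.69 + 72.67 + 61.27 + 58.99 + 56.33 + 48.61 = 630.82
GRR = 630.82 / 1000 = 0.63082

0.631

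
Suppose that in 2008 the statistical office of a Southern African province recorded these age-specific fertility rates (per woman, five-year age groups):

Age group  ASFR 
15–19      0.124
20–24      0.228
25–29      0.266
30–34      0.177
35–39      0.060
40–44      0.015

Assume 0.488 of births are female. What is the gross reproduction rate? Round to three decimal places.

2.123

Proportion female at birth = 0.488.
Sum of ASFRs = 0.124 + 0.228 + 0.266 + 0.177 + 0.060 + 0.015 = 0.870
TFR = 5 × 0.870 = 4.35
GRR = 0.488 × 4.35 = 2.12280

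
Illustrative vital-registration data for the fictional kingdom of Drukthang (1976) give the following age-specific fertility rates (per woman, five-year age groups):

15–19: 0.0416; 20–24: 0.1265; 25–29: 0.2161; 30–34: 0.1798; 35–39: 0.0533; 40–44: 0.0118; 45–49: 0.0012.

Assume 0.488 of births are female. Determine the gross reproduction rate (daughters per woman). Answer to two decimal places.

Proportion female at birth = 0.488.
Sum of ASFRs = 0.0416 + 0.1265 + 0.2161 + 0.1798 + 0.0533 + 0.0118 + 0.0012 = 0.6303
TFR = 5 × 0.6303 = 3.1515
GRR = 0.488 × 3.1515 = 1.53793

1.54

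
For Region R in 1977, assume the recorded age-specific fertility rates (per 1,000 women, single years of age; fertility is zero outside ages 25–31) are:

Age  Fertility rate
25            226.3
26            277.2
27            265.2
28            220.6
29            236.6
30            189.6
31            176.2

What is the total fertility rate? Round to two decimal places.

Sum of ASFRs = 226.3 + 277.2 + 265.2 + 220.6 + 236.6 + 189.6 + 176.2 = 1591.7
TFR = 1591.7 / 1000 = 1.5917

1.59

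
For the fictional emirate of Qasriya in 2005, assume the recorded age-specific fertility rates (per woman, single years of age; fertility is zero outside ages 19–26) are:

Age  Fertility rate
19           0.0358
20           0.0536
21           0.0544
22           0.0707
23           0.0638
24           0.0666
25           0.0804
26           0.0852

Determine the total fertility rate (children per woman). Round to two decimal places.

Sum of ASFRs = 0.0358 + 0.0536 + 0.0544 + 0.0707 + 0.0638 + 0.0666 + 0.0804 + 0.0852 = 0.5105
TFR = 0.5105

0.51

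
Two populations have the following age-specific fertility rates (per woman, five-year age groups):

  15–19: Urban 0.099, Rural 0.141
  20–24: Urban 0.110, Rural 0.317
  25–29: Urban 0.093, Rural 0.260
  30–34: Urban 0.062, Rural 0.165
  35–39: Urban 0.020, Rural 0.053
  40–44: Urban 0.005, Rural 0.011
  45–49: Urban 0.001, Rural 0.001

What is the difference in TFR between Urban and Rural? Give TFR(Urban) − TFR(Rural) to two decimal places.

Urban:
  Sum of ASFRs = 0.099 + 0.110 + 0.093 + 0.062 + 0.020 + 0.005 + 0.001 = 0.390
  TFR = 5 × 0.390 = 1.95
Rural:
  Sum of ASFRs = 0.141 + 0.317 + 0.260 + 0.165 + 0.053 + 0.011 + 0.001 = 0.948
  TFR = 5 × 0.948 = 4.74
Difference = 1.95 − 4.74 = -2.79

-2.79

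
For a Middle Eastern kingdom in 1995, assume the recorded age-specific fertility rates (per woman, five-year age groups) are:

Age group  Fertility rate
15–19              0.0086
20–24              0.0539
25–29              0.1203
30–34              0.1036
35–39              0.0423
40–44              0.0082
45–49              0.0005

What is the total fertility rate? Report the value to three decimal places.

1.687

Sum of ASFRs = 0.0086 + 0.0539 + 0.1203 + 0.1036 + 0.0423 + 0.0082 + 0.0005 = 0.3374
TFR = 5 × 0.3374 = 1.687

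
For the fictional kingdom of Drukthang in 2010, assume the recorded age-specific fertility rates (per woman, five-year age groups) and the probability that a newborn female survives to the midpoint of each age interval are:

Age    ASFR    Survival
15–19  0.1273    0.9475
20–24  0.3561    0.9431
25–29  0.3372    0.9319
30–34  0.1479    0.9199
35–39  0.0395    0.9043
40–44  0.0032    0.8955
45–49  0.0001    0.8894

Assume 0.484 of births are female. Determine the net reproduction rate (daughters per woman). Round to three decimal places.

Proportion female at birth = 0.484.
Each age group contributes 5 × ASFR × survival:
  15–19: 5 × 0.1273 × 0.9475 = 0.60308
  20–24: 5 × 0.3561 × 0.9431 = 1.67919
  25–29: 5 × 0.3372 × 0.9319 = 1.57118
  30–34: 5 × 0.1479 × 0.9199 = 0.68027
  35–39: 5 × 0.0395 × 0.9043 = 0.17860
  40–44: 5 × 0.0032 × 0.8955 = 0.01433
  45–49: 5 × 0.0001 × 0.8894 = 0.00044
Sum = 4.72709
NRR = 0.484 × 4.72709 = 2.28791
With NRR above 1 the population is above replacement fertility.

2.288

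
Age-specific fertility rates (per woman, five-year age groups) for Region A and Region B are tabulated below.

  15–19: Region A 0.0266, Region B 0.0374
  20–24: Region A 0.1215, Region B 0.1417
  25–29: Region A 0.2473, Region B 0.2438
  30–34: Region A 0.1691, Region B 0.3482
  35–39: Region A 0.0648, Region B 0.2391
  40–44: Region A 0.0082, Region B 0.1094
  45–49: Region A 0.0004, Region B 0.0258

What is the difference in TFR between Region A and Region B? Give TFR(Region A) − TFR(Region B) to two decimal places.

-2.54

Region A:
  Sum of ASFRs = 0.0266 + 0.1215 + 0.2473 + 0.1691 + 0.0648 + 0.0082 + 0.0004 = 0.6379
  TFR = 5 × 0.6379 = 3.1895
Region B:
  Sum of ASFRs = 0.0374 + 0.1417 + 0.2438 + 0.3482 + 0.2391 + 0.1094 + 0.0258 = 1.1454
  TFR = 5 × 1.1454 = 5.727
Difference = 3.1895 − 5.727 = -2.5375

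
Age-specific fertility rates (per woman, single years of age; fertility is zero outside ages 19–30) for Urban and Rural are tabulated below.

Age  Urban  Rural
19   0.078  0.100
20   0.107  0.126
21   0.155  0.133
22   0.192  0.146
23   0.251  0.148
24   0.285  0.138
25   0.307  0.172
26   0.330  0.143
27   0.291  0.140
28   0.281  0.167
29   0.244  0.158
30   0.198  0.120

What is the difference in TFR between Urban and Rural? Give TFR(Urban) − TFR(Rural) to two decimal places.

Urban:
  Sum of ASFRs = 0.078 + 0.107 + 0.155 + 0.192 + 0.251 + 0.285 + 0.307 + 0.330 + 0.291 + 0.281 + 0.244 + 0.198 = 2.719
  TFR = 2.719
Rural:
  Sum of ASFRs = 0.100 + 0.126 + 0.133 + 0.146 + 0.148 + 0.138 + 0.172 + 0.143 + 0.140 + 0.167 + 0.158 + 0.120 = 1.691
  TFR = 1.691
Difference = 2.719 − 1.691 = 1.028

1.03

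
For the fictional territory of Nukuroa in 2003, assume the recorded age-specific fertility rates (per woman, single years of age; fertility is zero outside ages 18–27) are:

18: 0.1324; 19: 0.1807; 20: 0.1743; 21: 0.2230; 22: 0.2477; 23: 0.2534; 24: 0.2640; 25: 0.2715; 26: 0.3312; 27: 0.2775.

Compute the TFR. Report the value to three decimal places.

Sum of ASFRs = 0.1324 + 0.1807 + 0.1743 + 0.2230 + 0.2477 + 0.2534 + 0.2640 + 0.2715 + 0.3312 + 0.2775 = 2.3557
TFR = 2.3557

2.356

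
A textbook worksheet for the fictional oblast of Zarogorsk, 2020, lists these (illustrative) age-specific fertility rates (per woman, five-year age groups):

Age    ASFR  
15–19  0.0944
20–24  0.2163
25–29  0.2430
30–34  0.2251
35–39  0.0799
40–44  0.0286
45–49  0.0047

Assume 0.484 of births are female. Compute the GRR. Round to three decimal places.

2.159

Proportion female at birth = 0.484.
Sum of ASFRs = 0.0944 + 0.2163 + 0.2430 + 0.2251 + 0.0799 + 0.0286 + 0.0047 = 0.8920
TFR = 5 × 0.8920 = 4.46
GRR = 0.484 × 4.46 = 2.15864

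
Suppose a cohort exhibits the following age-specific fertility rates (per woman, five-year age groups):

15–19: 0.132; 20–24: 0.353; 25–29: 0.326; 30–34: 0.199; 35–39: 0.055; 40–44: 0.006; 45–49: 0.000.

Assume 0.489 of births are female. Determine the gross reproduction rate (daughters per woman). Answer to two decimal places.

2.62

Proportion female at birth = 0.489.
Sum of ASFRs = 0.132 + 0.353 + 0.326 + 0.199 + 0.055 + 0.006 + 0.000 = 1.071
TFR = 5 × 1.071 = 5.355
GRR = 0.489 × 5.355 = 2.61860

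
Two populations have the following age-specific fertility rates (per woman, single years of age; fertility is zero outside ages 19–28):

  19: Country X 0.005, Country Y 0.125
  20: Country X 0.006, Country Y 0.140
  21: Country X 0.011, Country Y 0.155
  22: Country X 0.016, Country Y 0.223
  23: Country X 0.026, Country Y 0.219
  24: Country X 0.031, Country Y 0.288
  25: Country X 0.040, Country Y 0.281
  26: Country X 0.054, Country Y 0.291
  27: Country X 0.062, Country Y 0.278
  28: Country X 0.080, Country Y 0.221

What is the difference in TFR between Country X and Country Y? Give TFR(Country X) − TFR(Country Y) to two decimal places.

-1.89

Country X:
  Sum of ASFRs = 0.005 + 0.006 + 0.011 + 0.016 + 0.026 + 0.031 + 0.040 + 0.054 + 0.062 + 0.080 = 0.331
  TFR = 0.331
Country Y:
  Sum of ASFRs = 0.125 + 0.140 + 0.155 + 0.223 + 0.219 + 0.288 + 0.281 + 0.291 + 0.278 + 0.221 = 2.221
  TFR = 2.221
Difference = 0.331 − 2.221 = -1.89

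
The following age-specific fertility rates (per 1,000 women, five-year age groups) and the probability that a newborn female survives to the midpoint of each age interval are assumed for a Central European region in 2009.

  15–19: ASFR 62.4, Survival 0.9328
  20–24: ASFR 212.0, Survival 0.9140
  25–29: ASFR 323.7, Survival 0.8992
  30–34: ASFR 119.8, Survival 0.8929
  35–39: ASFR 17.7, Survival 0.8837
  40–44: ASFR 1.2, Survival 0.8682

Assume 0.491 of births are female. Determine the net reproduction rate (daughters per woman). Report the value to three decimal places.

1.637

Proportion female at birth = 0.491.
Each age group contributes 5 × ASFR × survival:
  15–19: 5 × 62.4/1000 × 0.9328 = 0.29103
  20–24: 5 × 212.0/1000 × 0.9140 = 0.96884
  25–29: 5 × 323.7/1000 × 0.8992 = 1.45536
  30–34: 5 × 119.8/1000 × 0.8929 = 0.53485
  35–39: 5 × 17.7/1000 × 0.8837 = 0.07821
  40–44: 5 × 1.2/1000 × 0.8682 = 0.00521
Sum = 3.33350
NRR = 0.491 × 3.33350 = 1.63675
An NRR exceeding 1 indicates intrinsic growth under these rates.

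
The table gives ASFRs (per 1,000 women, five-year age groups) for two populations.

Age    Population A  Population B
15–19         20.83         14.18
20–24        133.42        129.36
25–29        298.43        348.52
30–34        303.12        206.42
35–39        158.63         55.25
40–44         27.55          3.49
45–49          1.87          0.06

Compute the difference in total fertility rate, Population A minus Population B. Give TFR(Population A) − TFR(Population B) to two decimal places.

0.93

Population A:
  Sum of ASFRs = 20.83 + 133.42 + 298.43 + 303.12 + 158.63 + 27.55 + 1.87 = 943.85
  TFR = 5 × 943.85 / 1000 = 4.71925
Population B:
  Sum of ASFRs = 14.18 + 129.36 + 348.52 + 206.42 + 55.25 + 3.49 + 0.06 = 757.28
  TFR = 5 × 757.28 / 1000 = 3.7864
Difference = 4.71925 − 3.7864 = 0.93285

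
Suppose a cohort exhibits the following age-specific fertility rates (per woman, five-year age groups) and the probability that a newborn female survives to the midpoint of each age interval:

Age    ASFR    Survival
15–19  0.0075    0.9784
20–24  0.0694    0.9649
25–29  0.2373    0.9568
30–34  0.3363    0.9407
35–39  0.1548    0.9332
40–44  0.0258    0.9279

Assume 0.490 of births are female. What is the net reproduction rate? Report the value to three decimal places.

1.926

Proportion female at birth = 0.490.
Per-age-group product (5 × ASFR × survival probability):
  15–19: 5 × 0.0075 × 0.9784 = 0.03669
  20–24: 5 × 0.0694 × 0.9649 = 0.33482
  25–29: 5 × 0.2373 × 0.9568 = 1.13524
  30–34: 5 × 0.3363 × 0.9407 = 1.58179
  35–39: 5 × 0.1548 × 0.9332 = 0.72230
  40–44: 5 × 0.0258 × 0.9279 = 0.11970
Sum = 3.93054
NRR = 0.490 × 3.93054 = 1.92596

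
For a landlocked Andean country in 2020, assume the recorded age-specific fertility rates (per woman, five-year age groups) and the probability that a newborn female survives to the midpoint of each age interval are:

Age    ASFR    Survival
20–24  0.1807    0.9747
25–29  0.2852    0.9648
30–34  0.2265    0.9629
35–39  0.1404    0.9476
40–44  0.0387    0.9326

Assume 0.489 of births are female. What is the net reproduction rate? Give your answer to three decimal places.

2.050

Proportion female at birth = 0.489.
Weighting each age-specific rate by interval width and survival:
  20–24: 5 × 0.1807 × 0.9747 = 0.88064
  25–29: 5 × 0.2852 × 0.9648 = 1.37580
  30–34: 5 × 0.2265 × 0.9629 = 1.09048
  35–39: 5 × 0.1404 × 0.9476 = 0.66522
  40–44: 5 × 0.0387 × 0.9326 = 0.18046
Sum = 4.19260
NRR = 0.489 × 4.19260 = 2.05018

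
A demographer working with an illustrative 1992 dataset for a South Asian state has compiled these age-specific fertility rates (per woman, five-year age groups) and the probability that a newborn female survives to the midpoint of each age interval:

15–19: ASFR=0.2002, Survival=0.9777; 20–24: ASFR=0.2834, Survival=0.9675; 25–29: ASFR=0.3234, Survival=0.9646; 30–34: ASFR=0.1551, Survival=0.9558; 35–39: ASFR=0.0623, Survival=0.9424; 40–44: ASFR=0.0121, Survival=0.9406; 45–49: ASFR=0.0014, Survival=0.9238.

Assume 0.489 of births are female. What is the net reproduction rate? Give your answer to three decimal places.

2.449

Proportion female at birth = 0.489.
Each age group contributes 5 × ASFR × survival:
  15–19: 5 × 0.2002 × 0.9777 = 0.97868
  20–24: 5 × 0.2834 × 0.9675 = 1.37095
  25–29: 5 × 0.3234 × 0.9646 = 1.55976
  30–34: 5 × 0.1551 × 0.9558 = 0.74122
  35–39: 5 × 0.0623 × 0.9424 = 0.29356
  40–44: 5 × 0.0121 × 0.9406 = 0.05691
  45–49: 5 × 0.0014 × 0.9238 = 0.00647
Sum = 5.00755
NRR = 0.489 × 5.00755 = 2.44869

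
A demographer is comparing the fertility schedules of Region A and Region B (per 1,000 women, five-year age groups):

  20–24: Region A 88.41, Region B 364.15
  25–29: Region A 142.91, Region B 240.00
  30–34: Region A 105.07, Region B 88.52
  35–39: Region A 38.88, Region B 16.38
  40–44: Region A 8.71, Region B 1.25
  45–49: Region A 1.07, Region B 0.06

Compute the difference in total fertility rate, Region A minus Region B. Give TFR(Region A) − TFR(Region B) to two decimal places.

Region A:
  Sum of ASFRs = 88.41 + 142.91 + 105.07 + 38.88 + 8.71 + 1.07 = 385.05
  TFR = 5 × 385.05 / 1000 = 1.92525
Region B:
  Sum of ASFRs = 364.15 + 240.00 + 88.52 + 16.38 + 1.25 + 0.06 = 710.36
  TFR = 5 × 710.36 / 1000 = 3.5518
Difference = 1.92525 − 3.5518 = -1.62655

-1.63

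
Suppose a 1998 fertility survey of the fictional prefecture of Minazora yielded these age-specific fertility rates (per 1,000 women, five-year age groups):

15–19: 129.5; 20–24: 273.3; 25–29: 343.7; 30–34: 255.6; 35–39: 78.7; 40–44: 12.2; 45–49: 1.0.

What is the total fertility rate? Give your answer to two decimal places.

5.47

Sum of ASFRs = 129.5 + 273.3 + 343.7 + 255.6 + 78.7 + 12.2 + 1.0 = 1094.0
TFR = 5 × 1094.0 / 1000 = 5.47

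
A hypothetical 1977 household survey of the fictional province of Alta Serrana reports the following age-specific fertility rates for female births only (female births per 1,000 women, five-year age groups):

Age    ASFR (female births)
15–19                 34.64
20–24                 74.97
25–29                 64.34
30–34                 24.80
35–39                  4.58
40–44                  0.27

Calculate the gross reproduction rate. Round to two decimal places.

Sum of female ASFRs = 34.64 + 74.97 + 64.34 + 24.80 + 4.58 + 0.27 = 203.60
GRR = 5 × 203.60 / 1000 = 1.018

1.02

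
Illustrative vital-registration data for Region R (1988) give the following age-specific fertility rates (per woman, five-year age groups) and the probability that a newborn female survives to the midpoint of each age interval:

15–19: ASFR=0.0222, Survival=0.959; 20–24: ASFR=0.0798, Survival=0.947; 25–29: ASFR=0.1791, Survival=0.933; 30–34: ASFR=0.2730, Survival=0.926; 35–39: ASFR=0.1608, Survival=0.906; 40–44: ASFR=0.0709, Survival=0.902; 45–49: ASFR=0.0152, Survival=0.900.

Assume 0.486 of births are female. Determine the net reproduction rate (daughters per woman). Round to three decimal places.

Proportion female at birth = 0.486.
Weighting each age-specific rate by interval width and survival:
  15–19: 5 × 0.0222 × 0.959 = 0.10645
  20–24: 5 × 0.0798 × 0.947 = 0.37785
  25–29: 5 × 0.1791 × 0.933 = 0.83550
  30–34: 5 × 0.2730 × 0.926 = 1.26399
  35–39: 5 × 0.1608 × 0.906 = 0.72842
  40–44: 5 × 0.0709 × 0.902 = 0.31976
  45–49: 5 × 0.0152 × 0.900 = 0.06840
Sum = 3.70037
NRR = 0.486 × 3.70037 = 1.79838
An NRR exceeding 1 indicates intrinsic growth under these rates.

1.798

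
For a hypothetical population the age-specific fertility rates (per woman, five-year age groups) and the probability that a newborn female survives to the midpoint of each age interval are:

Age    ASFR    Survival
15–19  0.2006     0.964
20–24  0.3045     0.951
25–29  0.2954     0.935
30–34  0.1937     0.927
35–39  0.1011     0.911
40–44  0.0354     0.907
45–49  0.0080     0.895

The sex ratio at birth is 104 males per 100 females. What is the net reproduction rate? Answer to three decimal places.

2.623

Proportion female at birth = 100 / (100 + 104) = 0.49020.
Per-age-group product (5 × ASFR × survival probability):
  15–19: 5 × 0.2006 × 0.964 = 0.96689
  20–24: 5 × 0.3045 × 0.951 = 1.44790
  25–29: 5 × 0.2954 × 0.935 = 1.38100
  30–34: 5 × 0.1937 × 0.927 = 0.89780
  35–39: 5 × 0.1011 × 0.911 = 0.46051
  40–44: 5 × 0.0354 × 0.907 = 0.16054
  45–49: 5 × 0.0080 × 0.895 = 0.03580
Sum = 5.35044
NRR = 0.49020 × 5.35044 = 2.62279
With NRR above 1 the population is above replacement fertility.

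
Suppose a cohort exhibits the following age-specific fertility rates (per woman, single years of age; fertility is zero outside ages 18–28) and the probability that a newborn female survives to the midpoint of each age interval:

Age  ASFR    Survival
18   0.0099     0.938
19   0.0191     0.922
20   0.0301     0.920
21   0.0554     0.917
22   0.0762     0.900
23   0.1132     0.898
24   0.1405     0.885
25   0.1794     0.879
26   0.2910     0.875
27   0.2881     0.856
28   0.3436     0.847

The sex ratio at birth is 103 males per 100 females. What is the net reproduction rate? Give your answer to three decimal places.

Proportion female at birth = 100 / (100 + 103) = 0.49261.
Per-age-group product (1 × ASFR × survival probability):
  18: 1 × 0.0099 × 0.938 = 0.00929
  19: 1 × 0.0191 × 0.922 = 0.01761
  20: 1 × 0.0301 × 0.920 = 0.02769
  21: 1 × 0.0554 × 0.917 = 0.05080
  22: 1 × 0.0762 × 0.900 = 0.06858
  23: 1 × 0.1132 × 0.898 = 0.10165
  24: 1 × 0.1405 × 0.885 = 0.12434
  25: 1 × 0.1794 × 0.879 = 0.15769
  26: 1 × 0.2910 × 0.875 = 0.25463
  27: 1 × 0.2881 × 0.856 = 0.24661
  28: 1 × 0.3436 × 0.847 = 0.29103
Sum = 1.34992
NRR = 0.49261 × 1.34992 = 0.66498

0.665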